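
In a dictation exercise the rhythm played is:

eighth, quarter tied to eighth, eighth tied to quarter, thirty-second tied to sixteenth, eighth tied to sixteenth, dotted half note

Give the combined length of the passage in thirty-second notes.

61

In thirty-second notes: eighth = 4; quarter tied to eighth (quarter + eighth) = 12; eighth tied to quarter (eighth + quarter) = 12; thirty-second tied to sixteenth (thirty-second + sixteenth) = 3; eighth tied to sixteenth (eighth + sixteenth) = 6; dotted half note = 24.
Sum: 4 + 12 + 12 + 3 + 6 + 24 = 61 thirty-second notes.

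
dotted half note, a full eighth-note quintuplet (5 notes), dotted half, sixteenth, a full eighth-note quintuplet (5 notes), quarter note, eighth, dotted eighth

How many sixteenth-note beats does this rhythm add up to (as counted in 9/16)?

50

One sixteenth-note beat = 2 thirty-second notes.
Express everything in thirty-second notes: dotted half note = 24; a full eighth-note quintuplet (5 notes) (five quintuplet eighths span one half) = 16; dotted half = 24; sixteenth = 2; a full eighth-note quintuplet (5 notes) (five quintuplet eighths span one half) = 16; quarter note = 8; eighth = 4; dotted eighth = 6.
Sum: 24 + 16 + 24 + 2 + 16 + 8 + 4 + 6 = 100.
100 ÷ 2 = 50 beats.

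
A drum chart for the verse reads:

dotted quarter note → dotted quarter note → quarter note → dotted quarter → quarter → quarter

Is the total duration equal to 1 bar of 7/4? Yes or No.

No

One bar of 7/4 = 14 eighth notes.
Express everything in eighth notes: dotted quarter note = 3; dotted quarter note = 3; quarter note = 2; dotted quarter = 3; quarter = 2; quarter = 2.
Adding: 3 + 3 + 2 + 3 + 2 + 2 = 15.
15 exceeds 14, so the answer is No.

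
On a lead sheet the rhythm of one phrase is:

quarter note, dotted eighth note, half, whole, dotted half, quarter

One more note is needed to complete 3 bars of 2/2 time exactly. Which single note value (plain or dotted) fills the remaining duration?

sixteenth note

3 bars of 2/2 = 48 sixteenth notes.
Convert each value to sixteenth notes: quarter note = 4; dotted eighth note = 3; half = 8; whole = 16; dotted half = 12; quarter = 4.
Total: 4 + 3 + 8 + 16 + 12 + 4 = 47.
Remaining: 48 − 47 = 1 sixteenth note, which is a sixteenth note.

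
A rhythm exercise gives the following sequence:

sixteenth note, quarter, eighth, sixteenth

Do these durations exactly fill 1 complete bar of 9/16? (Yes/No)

One bar of 9/16 = 9 sixteenth notes.
In sixteenth notes: sixteenth note = 1; quarter = 4; eighth = 2; sixteenth = 1.
Altogether 1 + 4 + 2 + 1 = 8.
8 falls short of 9, so the answer is No.

No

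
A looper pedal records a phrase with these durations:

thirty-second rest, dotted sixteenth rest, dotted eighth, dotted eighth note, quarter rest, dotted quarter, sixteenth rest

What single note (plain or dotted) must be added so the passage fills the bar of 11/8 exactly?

dotted eighth note

The bar of 11/8 = 44 thirty-second notes.
Working in thirty-second notes: thirty-second rest = 1; dotted sixteenth rest = 3; dotted eighth = 6; dotted eighth note = 6; quarter rest = 8; dotted quarter = 12; sixteenth rest = 2.
Adding: 1 + 3 + 6 + 6 + 8 + 12 + 2 = 38.
Remaining: 44 − 38 = 6 thirty-second notes, which is a dotted eighth note.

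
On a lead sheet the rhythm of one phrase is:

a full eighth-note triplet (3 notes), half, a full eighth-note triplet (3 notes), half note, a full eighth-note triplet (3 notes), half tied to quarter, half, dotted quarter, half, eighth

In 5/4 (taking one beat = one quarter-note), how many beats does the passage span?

16

One quarter-note beat = 2 eighth notes.
In eighth notes: a full eighth-note triplet (3 notes) (three triplet eighths span one quarter) = 2; half = 4; a full eighth-note triplet (3 notes) (three triplet eighths span one quarter) = 2; half note = 4; a full eighth-note triplet (3 notes) (three triplet eighths span one quarter) = 2; half tied to quarter (half + quarter) = 6; half = 4; dotted quarter = 3; half = 4; eighth = 1.
Altogether 2 + 4 + 2 + 4 + 2 + 6 + 4 + 3 + 4 + 1 = 32.
32 ÷ 2 = 16 beats.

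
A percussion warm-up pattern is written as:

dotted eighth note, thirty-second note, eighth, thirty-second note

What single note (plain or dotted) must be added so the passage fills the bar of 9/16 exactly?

The bar of 9/16 = 18 thirty-second notes.
Each duration in thirty-second notes: dotted eighth note = 6; thirty-second note = 1; eighth = 4; thirty-second note = 1.
Sum: 6 + 1 + 4 + 1 = 12.
Remaining: 18 − 12 = 6 thirty-second notes, which is a dotted eighth note.

dotted eighth note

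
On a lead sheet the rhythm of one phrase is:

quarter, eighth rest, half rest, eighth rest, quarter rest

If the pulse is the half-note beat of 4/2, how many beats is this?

One half-note beat = 4 eighth notes.
Convert each value to eighth notes: quarter = 2; eighth rest = 1; half rest = 4; eighth rest = 1; quarter rest = 2.
Altogether 2 + 1 + 4 + 1 + 2 = 10.
10 ÷ 4 = 2.5 beats.

2.5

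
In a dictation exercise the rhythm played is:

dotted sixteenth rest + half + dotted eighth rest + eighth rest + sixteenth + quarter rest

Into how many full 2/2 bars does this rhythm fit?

One bar of 2/2 = 32 thirty-second notes.
Convert each value to thirty-second notes: dotted sixteenth rest = 3; half = 16; dotted eighth rest = 6; eighth rest = 4; sixteenth = 2; quarter rest = 8.
Altogether 3 + 16 + 6 + 4 + 2 + 8 = 39.
39 ÷ 32 = 1 complete bar with 7 left over.

1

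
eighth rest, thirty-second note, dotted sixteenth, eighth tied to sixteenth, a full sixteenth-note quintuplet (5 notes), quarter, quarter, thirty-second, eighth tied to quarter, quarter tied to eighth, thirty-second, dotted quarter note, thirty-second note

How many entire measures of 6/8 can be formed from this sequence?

3

One bar of 6/8 = 24 thirty-second notes.
Express everything in thirty-second notes: eighth rest = 4; thirty-second note = 1; dotted sixteenth = 3; eighth tied to sixteenth (eighth + sixteenth) = 6; a full sixteenth-note quintuplet (5 notes) (five quintuplet sixteenths span one quarter) = 8; quarter = 8; quarter = 8; thirty-second = 1; eighth tied to quarter (eighth + quarter) = 12; quarter tied to eighth (quarter + eighth) = 12; thirty-second = 1; dotted quarter note = 12; thirty-second note = 1.
Altogether 4 + 1 + 3 + 6 + 8 + 8 + 8 + 1 + 12 + 12 + 1 + 12 + 1 = 77.
77 ÷ 24 = 3 complete bars with 5 left over.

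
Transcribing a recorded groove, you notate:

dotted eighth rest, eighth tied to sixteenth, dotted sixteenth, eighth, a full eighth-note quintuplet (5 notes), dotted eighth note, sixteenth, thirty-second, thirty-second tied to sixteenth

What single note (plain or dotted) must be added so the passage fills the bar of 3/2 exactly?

thirty-second note

The bar of 3/2 = 48 thirty-second notes.
Convert each value to thirty-second notes: dotted eighth rest = 6; eighth tied to sixteenth (eighth + sixteenth) = 6; dotted sixteenth = 3; eighth = 4; a full eighth-note quintuplet (5 notes) (five quintuplet eighths span one half) = 16; dotted eighth note = 6; sixteenth = 2; thirty-second = 1; thirty-second tied to sixteenth (thirty-second + sixteenth) = 3.
Altogether 6 + 6 + 3 + 4 + 16 + 6 + 2 + 1 + 3 = 47.
Remaining: 48 − 47 = 1 thirty-second note, which is a thirty-second note.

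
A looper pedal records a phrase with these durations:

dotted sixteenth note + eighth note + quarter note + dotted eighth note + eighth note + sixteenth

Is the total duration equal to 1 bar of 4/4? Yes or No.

One bar of 4/4 = 32 thirty-second notes.
Express everything in thirty-second notes: dotted sixteenth note = 3; eighth note = 4; quarter note = 8; dotted eighth note = 6; eighth note = 4; sixteenth = 2.
Altogether 3 + 4 + 8 + 6 + 4 + 2 = 27.
27 falls short of 32, so the answer is No.

No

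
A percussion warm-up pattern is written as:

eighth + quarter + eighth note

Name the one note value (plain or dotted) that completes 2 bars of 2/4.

2 bars of 2/4 = 8 eighth notes.
Each duration in eighth notes: eighth = 1; quarter = 2; eighth note = 1.
Total: 1 + 2 + 1 = 4.
Remaining: 8 − 4 = 4 eighth notes, which is a half note.

half note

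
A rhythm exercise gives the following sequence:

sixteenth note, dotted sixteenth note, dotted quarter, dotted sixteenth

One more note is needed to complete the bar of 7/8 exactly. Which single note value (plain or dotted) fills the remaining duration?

quarter note

The bar of 7/8 = 28 thirty-second notes.
Working in thirty-second notes: sixteenth note = 2; dotted sixteenth note = 3; dotted quarter = 12; dotted sixteenth = 3.
Total: 2 + 3 + 12 + 3 = 20.
Remaining: 28 − 20 = 8 thirty-second notes, which is a quarter note.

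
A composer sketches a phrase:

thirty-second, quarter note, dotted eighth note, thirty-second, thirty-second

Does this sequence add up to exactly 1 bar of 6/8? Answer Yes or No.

No

One bar of 6/8 = 24 thirty-second notes.
Express everything in thirty-second notes: thirty-second = 1; quarter note = 8; dotted eighth note = 6; thirty-second = 1; thirty-second = 1.
Total: 1 + 8 + 6 + 1 + 1 = 17.
17 falls short of 24, so the answer is No.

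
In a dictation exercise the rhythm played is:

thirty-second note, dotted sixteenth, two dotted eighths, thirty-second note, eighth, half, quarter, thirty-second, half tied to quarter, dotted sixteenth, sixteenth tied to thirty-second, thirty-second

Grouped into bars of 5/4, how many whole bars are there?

1

One bar of 5/4 = 40 thirty-second notes.
Each duration in thirty-second notes: thirty-second note = 1; dotted sixteenth = 3; dotted eighth = 6; dotted eighth = 6; thirty-second note = 1; eighth = 4; half = 16; quarter = 8; thirty-second = 1; half tied to quarter (half + quarter) = 24; dotted sixteenth = 3; sixteenth tied to thirty-second (sixteenth + thirty-second) = 3; thirty-second = 1.
Total: 1 + 3 + 6 + 6 + 1 + 4 + 16 + 8 + 1 + 24 + 3 + 3 + 1 = 77.
77 ÷ 40 = 1 complete bar with 37 left over.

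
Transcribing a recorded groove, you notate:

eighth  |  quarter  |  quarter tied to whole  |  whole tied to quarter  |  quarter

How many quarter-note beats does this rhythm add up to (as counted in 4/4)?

One quarter-note beat = 2 eighth notes.
Each duration in eighth notes: eighth = 1; quarter = 2; quarter tied to whole (quarter + whole) = 10; whole tied to quarter (whole + quarter) = 10; quarter = 2.
Sum: 1 + 2 + 10 + 10 + 2 = 25.
25 ÷ 2 = 12.5 beats.

12.5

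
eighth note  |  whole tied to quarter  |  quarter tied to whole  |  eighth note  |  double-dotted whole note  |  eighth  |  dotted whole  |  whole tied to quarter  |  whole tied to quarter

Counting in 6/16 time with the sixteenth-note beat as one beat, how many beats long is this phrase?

138

One sixteenth-note beat = 2 thirty-second notes.
Express everything in thirty-second notes: eighth note = 4; whole tied to quarter (whole + quarter) = 40; quarter tied to whole (quarter + whole) = 40; eighth note = 4; double-dotted whole note = 56; eighth = 4; dotted whole = 48; whole tied to quarter (whole + quarter) = 40; whole tied to quarter (whole + quarter) = 40.
Total: 4 + 40 + 40 + 4 + 56 + 4 + 48 + 40 + 40 = 276.
276 ÷ 2 = 138 beats.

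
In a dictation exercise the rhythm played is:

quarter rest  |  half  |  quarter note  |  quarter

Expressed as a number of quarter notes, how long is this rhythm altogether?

5

Working in quarter notes: quarter rest = 1; half = 2; quarter note = 1; quarter = 1.
Sum: 1 + 2 + 1 + 1 = 5 quarter notes.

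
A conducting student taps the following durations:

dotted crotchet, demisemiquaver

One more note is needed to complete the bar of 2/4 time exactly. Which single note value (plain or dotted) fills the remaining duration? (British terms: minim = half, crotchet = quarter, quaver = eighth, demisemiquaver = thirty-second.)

The bar of 2/4 = 16 thirty-second notes.
Convert each value to thirty-second notes: dotted crotchet = 12; demisemiquaver = 1.
Sum: 12 + 1 = 13.
Remaining: 16 − 13 = 3 thirty-second notes, which is a dotted sixteenth note.

dotted sixteenth note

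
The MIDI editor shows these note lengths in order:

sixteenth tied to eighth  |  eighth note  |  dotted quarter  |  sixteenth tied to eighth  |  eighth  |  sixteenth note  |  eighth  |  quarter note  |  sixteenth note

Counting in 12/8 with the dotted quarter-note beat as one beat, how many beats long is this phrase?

One dotted quarter-note beat = 6 sixteenth notes.
Convert each value to sixteenth notes: sixteenth tied to eighth (sixteenth + eighth) = 3; eighth note = 2; dotted quarter = 6; sixteenth tied to eighth (sixteenth + eighth) = 3; eighth = 2; sixteenth note = 1; eighth = 2; quarter note = 4; sixteenth note = 1.
Adding: 3 + 2 + 6 + 3 + 2 + 1 + 2 + 4 + 1 = 24.
24 ÷ 6 = 4 beats.

4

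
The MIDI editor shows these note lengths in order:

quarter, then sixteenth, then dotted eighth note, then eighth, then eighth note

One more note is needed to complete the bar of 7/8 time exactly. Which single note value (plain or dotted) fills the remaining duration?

The bar of 7/8 = 14 sixteenth notes.
Working in sixteenth notes: quarter = 4; sixteenth = 1; dotted eighth note = 3; eighth = 2; eighth note = 2.
Adding: 4 + 1 + 3 + 2 + 2 = 12.
Remaining: 14 − 12 = 2 sixteenth notes, which is a eighth note.

eighth note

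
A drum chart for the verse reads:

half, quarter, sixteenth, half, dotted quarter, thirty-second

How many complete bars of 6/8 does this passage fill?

One bar of 6/8 = 24 thirty-second notes.
Each duration in thirty-second notes: half = 16; quarter = 8; sixteenth = 2; half = 16; dotted quarter = 12; thirty-second = 1.
Adding: 16 + 8 + 2 + 16 + 12 + 1 = 55.
55 ÷ 24 = 2 complete bars with 7 left over.

2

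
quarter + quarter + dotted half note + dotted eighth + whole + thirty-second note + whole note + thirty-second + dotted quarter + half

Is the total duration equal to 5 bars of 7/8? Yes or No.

Yes

One bar of 7/8 = 28 thirty-second notes, so 5 bars = 140.
Each duration in thirty-second notes: quarter = 8; quarter = 8; dotted half note = 24; dotted eighth = 6; whole = 32; thirty-second note = 1; whole note = 32; thirty-second = 1; dotted quarter = 12; half = 16.
Total: 8 + 8 + 24 + 6 + 32 + 1 + 32 + 1 + 12 + 16 = 140.
140 equals 140, so the answer is Yes.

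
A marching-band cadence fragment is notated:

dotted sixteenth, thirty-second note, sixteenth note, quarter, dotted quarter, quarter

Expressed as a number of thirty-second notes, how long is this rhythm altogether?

Each duration in thirty-second notes: dotted sixteenth = 3; thirty-second note = 1; sixteenth note = 2; quarter = 8; dotted quarter = 12; quarter = 8.
Adding: 3 + 1 + 2 + 8 + 12 + 8 = 34 thirty-second notes.

34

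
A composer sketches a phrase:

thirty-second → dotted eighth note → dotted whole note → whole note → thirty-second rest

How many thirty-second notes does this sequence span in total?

Convert each value to thirty-second notes: thirty-second = 1; dotted eighth note = 6; dotted whole note = 48; whole note = 32; thirty-second rest = 1.
Adding: 1 + 6 + 48 + 32 + 1 = 88 thirty-second notes.

88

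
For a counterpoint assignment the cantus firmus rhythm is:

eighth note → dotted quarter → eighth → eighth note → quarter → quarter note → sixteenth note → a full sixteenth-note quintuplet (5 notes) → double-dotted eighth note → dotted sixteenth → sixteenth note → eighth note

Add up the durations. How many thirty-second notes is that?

Working in thirty-second notes: eighth note = 4; dotted quarter = 12; eighth = 4; eighth note = 4; quarter = 8; quarter note = 8; sixteenth note = 2; a full sixteenth-note quintuplet (5 notes) (five quintuplet sixteenths span one quarter) = 8; double-dotted eighth note = 7; dotted sixteenth = 3; sixteenth note = 2; eighth note = 4.
Altogether 4 + 12 + 4 + 4 + 8 + 8 + 2 + 8 + 7 + 3 + 2 + 4 = 66 thirty-second notes.

66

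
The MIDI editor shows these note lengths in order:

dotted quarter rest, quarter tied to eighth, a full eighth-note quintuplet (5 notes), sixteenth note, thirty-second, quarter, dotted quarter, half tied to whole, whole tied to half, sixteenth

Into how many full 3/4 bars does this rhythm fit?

One bar of 3/4 = 24 thirty-second notes.
Working in thirty-second notes: dotted quarter rest = 12; quarter tied to eighth (quarter + eighth) = 12; a full eighth-note quintuplet (5 notes) (five quintuplet eighths span one half) = 16; sixteenth note = 2; thirty-second = 1; quarter = 8; dotted quarter = 12; half tied to whole (half + whole) = 48; whole tied to half (whole + half) = 48; sixteenth = 2.
Adding: 12 + 12 + 16 + 2 + 1 + 8 + 12 + 48 + 48 + 2 = 161.
161 ÷ 24 = 6 complete bars with 17 left over.

6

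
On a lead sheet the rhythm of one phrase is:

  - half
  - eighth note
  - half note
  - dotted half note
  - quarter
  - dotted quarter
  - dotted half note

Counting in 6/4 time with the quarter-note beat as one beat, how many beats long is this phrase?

One quarter-note beat = 2 eighth notes.
Each duration in eighth notes: half = 4; eighth note = 1; half note = 4; dotted half note = 6; quarter = 2; dotted quarter = 3; dotted half note = 6.
Altogether 4 + 1 + 4 + 6 + 2 + 3 + 6 = 26.
26 ÷ 2 = 13 beats.

13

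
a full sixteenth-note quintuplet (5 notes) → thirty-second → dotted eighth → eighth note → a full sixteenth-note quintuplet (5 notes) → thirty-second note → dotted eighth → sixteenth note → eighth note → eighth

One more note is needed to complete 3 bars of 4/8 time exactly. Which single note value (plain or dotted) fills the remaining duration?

3 bars of 4/8 = 48 thirty-second notes.
Convert each value to thirty-second notes: a full sixteenth-note quintuplet (5 notes) (five quintuplet sixteenths span one quarter) = 8; thirty-second = 1; dotted eighth = 6; eighth note = 4; a full sixteenth-note quintuplet (5 notes) (five quintuplet sixteenths span one quarter) = 8; thirty-second note = 1; dotted eighth = 6; sixteenth note = 2; eighth note = 4; eighth = 4.
Total: 8 + 1 + 6 + 4 + 8 + 1 + 6 + 2 + 4 + 4 = 44.
Remaining: 48 − 44 = 4 thirty-second notes, which is a eighth note.

eighth note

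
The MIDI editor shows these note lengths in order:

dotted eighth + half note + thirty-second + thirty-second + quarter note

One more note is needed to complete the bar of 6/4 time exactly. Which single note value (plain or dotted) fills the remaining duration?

The bar of 6/4 = 48 thirty-second notes.
In thirty-second notes: dotted eighth = 6; half note = 16; thirty-second = 1; thirty-second = 1; quarter note = 8.
Total: 6 + 16 + 1 + 1 + 8 = 32.
Remaining: 48 − 32 = 16 thirty-second notes, which is a half note.

half note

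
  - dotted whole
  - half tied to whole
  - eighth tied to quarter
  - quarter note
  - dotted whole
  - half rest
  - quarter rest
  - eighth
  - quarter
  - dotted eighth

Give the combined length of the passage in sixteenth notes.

In sixteenth notes: dotted whole = 24; half tied to whole (half + whole) = 24; eighth tied to quarter (eighth + quarter) = 6; quarter note = 4; dotted whole = 24; half rest = 8; quarter rest = 4; eighth = 2; quarter = 4; dotted eighth = 3.
Altogether 24 + 24 + 6 + 4 + 24 + 8 + 4 + 2 + 4 + 3 = 103 sixteenth notes.

103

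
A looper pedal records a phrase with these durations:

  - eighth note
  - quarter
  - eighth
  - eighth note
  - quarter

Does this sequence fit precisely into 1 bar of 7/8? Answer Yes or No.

One bar of 7/8 = 7 eighth notes.
Working in eighth notes: eighth note = 1; quarter = 2; eighth = 1; eighth note = 1; quarter = 2.
Altogether 1 + 2 + 1 + 1 + 2 = 7.
7 equals 7, so the answer is Yes.

Yes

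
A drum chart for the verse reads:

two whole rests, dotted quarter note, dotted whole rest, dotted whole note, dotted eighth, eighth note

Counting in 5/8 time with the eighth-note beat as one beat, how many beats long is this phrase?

45.5

One eighth-note beat = 2 sixteenth notes.
Each duration in sixteenth notes: whole rest = 16; whole rest = 16; dotted quarter note = 6; dotted whole rest = 24; dotted whole note = 24; dotted eighth = 3; eighth note = 2.
Altogether 16 + 16 + 6 + 24 + 24 + 3 + 2 = 91.
91 ÷ 2 = 45.5 beats.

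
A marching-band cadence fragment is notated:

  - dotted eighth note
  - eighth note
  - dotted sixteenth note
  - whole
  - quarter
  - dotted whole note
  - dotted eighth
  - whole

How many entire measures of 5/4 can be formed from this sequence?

3

One bar of 5/4 = 40 thirty-second notes.
Working in thirty-second notes: dotted eighth note = 6; eighth note = 4; dotted sixteenth note = 3; whole = 32; quarter = 8; dotted whole note = 48; dotted eighth = 6; whole = 32.
Adding: 6 + 4 + 3 + 32 + 8 + 48 + 6 + 32 = 139.
139 ÷ 40 = 3 complete bars with 19 left over.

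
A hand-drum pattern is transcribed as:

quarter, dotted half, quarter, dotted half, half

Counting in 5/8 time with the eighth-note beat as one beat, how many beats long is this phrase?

One eighth-note beat = 2 sixteenth notes.
Express everything in sixteenth notes: quarter = 4; dotted half = 12; quarter = 4; dotted half = 12; half = 8.
Total: 4 + 12 + 4 + 12 + 8 = 40.
40 ÷ 2 = 20 beats.

20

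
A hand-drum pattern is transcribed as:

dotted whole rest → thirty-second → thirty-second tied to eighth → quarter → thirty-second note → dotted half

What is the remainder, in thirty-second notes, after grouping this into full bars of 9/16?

One bar of 9/16 = 18 thirty-second notes.
Working in thirty-second notes: dotted whole rest = 48; thirty-second = 1; thirty-second tied to eighth (thirty-second + eighth) = 5; quarter = 8; thirty-second note = 1; dotted half = 24.
Adding: 48 + 1 + 5 + 8 + 1 + 24 = 87.
87 ÷ 18 = 4 complete bars with 15 thirty-second notes remaining.

15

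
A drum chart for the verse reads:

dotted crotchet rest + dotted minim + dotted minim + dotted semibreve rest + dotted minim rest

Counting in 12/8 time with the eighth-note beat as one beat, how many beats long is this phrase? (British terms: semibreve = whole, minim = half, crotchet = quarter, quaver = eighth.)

One eighth-note beat = 2 sixteenth notes.
Working in sixteenth notes: dotted crotchet rest = 6; dotted minim = 12; dotted minim = 12; dotted semibreve rest = 24; dotted minim rest = 12.
Total: 6 + 12 + 12 + 24 + 12 = 66.
66 ÷ 2 = 33 beats.

33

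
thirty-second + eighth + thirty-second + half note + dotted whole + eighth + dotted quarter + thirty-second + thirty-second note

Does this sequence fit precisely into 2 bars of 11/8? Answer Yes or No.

Yes

One bar of 11/8 = 44 thirty-second notes, so 2 bars = 88.
Express everything in thirty-second notes: thirty-second = 1; eighth = 4; thirty-second = 1; half note = 16; dotted whole = 48; eighth = 4; dotted quarter = 12; thirty-second = 1; thirty-second note = 1.
Sum: 1 + 4 + 1 + 16 + 48 + 4 + 12 + 1 + 1 = 88.
88 equals 88, so the answer is Yes.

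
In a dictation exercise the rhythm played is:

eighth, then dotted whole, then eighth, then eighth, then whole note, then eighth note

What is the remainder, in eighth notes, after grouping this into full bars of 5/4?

4

One bar of 5/4 = 10 eighth notes.
Express everything in eighth notes: eighth = 1; dotted whole = 12; eighth = 1; eighth = 1; whole note = 8; eighth note = 1.
Sum: 1 + 12 + 1 + 1 + 8 + 1 = 24.
24 ÷ 10 = 2 complete bars with 4 eighth notes remaining.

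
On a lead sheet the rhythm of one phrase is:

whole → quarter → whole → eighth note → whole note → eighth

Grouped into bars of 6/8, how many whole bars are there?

4

One bar of 6/8 = 6 eighth notes.
Each duration in eighth notes: whole = 8; quarter = 2; whole = 8; eighth note = 1; whole note = 8; eighth = 1.
Adding: 8 + 2 + 8 + 1 + 8 + 1 = 28.
28 ÷ 6 = 4 complete bars with 4 left over.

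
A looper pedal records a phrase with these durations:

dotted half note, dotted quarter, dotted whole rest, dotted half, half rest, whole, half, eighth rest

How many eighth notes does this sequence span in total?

In eighth notes: dotted half note = 6; dotted quarter = 3; dotted whole rest = 12; dotted half = 6; half rest = 4; whole = 8; half = 4; eighth rest = 1.
Sum: 6 + 3 + 12 + 6 + 4 + 8 + 4 + 1 = 44 eighth notes.

44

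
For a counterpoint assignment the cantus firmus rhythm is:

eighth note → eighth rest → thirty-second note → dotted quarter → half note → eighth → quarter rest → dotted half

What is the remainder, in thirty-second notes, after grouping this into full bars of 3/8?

1

One bar of 3/8 = 12 thirty-second notes.
In thirty-second notes: eighth note = 4; eighth rest = 4; thirty-second note = 1; dotted quarter = 12; half note = 16; eighth = 4; quarter rest = 8; dotted half = 24.
Total: 4 + 4 + 1 + 12 + 16 + 4 + 8 + 24 = 73.
73 ÷ 12 = 6 complete bars with 1 thirty-second note remaining.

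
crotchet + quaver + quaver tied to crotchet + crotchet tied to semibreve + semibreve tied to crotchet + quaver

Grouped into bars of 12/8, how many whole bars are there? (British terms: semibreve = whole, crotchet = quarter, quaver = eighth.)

2

One bar of 12/8 = 12 eighth notes.
Each duration in eighth notes: crotchet = 2; quaver = 1; quaver tied to crotchet (quaver + crotchet) = 3; crotchet tied to semibreve (crotchet + semibreve) = 10; semibreve tied to crotchet (semibreve + crotchet) = 10; quaver = 1.
Adding: 2 + 1 + 3 + 10 + 10 + 1 = 27.
27 ÷ 12 = 2 complete bars with 3 left over.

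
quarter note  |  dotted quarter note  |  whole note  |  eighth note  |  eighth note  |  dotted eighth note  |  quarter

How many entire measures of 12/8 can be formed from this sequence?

One bar of 12/8 = 24 sixteenth notes.
Working in sixteenth notes: quarter note = 4; dotted quarter note = 6; whole note = 16; eighth note = 2; eighth note = 2; dotted eighth note = 3; quarter = 4.
Adding: 4 + 6 + 16 + 2 + 2 + 3 + 4 = 37.
37 ÷ 24 = 1 complete bar with 13 left over.

1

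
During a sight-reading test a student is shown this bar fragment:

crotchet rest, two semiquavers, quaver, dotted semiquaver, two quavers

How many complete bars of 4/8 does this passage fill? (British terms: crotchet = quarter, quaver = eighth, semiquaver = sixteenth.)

1

One bar of 4/8 = 16 thirty-second notes.
In thirty-second notes: crotchet rest = 8; semiquaver = 2; semiquaver = 2; quaver = 4; dotted semiquaver = 3; quaver = 4; quaver = 4.
Total: 8 + 2 + 2 + 4 + 3 + 4 + 4 = 27.
27 ÷ 16 = 1 complete bar with 11 left over.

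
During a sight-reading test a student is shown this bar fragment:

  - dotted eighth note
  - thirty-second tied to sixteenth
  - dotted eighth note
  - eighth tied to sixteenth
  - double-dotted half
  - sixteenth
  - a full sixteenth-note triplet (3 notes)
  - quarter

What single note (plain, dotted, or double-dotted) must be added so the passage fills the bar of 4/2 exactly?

The bar of 4/2 = 64 thirty-second notes.
In thirty-second notes: dotted eighth note = 6; thirty-second tied to sixteenth (thirty-second + sixteenth) = 3; dotted eighth note = 6; eighth tied to sixteenth (eighth + sixteenth) = 6; double-dotted half = 28; sixteenth = 2; a full sixteenth-note triplet (3 notes) (three triplet sixteenths span one eighth) = 4; quarter = 8.
Adding: 6 + 3 + 6 + 6 + 28 + 2 + 4 + 8 = 63.
Remaining: 64 − 63 = 1 thirty-second note, which is a thirty-second note.

thirty-second note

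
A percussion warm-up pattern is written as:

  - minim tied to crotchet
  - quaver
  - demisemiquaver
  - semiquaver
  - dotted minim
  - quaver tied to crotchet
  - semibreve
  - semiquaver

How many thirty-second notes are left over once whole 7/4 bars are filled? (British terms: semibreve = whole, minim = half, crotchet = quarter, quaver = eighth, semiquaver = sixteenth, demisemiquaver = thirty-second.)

One bar of 7/4 = 56 thirty-second notes.
Working in thirty-second notes: minim tied to crotchet (minim + crotchet) = 24; quaver = 4; demisemiquaver = 1; semiquaver = 2; dotted minim = 24; quaver tied to crotchet (quaver + crotchet) = 12; semibreve = 32; semiquaver = 2.
Adding: 24 + 4 + 1 + 2 + 24 + 12 + 32 + 2 = 101.
101 ÷ 56 = 1 complete bar with 45 thirty-second notes remaining.

45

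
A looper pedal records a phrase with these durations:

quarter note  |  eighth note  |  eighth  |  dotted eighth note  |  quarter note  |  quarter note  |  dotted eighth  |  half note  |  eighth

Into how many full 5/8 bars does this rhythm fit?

3

One bar of 5/8 = 10 sixteenth notes.
Working in sixteenth notes: quarter note = 4; eighth note = 2; eighth = 2; dotted eighth note = 3; quarter note = 4; quarter note = 4; dotted eighth = 3; half note = 8; eighth = 2.
Adding: 4 + 2 + 2 + 3 + 4 + 4 + 3 + 8 + 2 = 32.
32 ÷ 10 = 3 complete bars with 2 left over.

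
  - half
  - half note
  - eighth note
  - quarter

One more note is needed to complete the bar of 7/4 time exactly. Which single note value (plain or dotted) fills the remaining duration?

dotted quarter note

The bar of 7/4 = 14 eighth notes.
Working in eighth notes: half = 4; half note = 4; eighth note = 1; quarter = 2.
Total: 4 + 4 + 1 + 2 = 11.
Remaining: 14 − 11 = 3 eighth notes, which is a dotted quarter note.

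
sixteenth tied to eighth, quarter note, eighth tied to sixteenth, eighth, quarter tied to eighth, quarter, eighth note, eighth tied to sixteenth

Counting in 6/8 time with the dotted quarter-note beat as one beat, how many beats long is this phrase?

4.5

One dotted quarter-note beat = 6 sixteenth notes.
In sixteenth notes: sixteenth tied to eighth (sixteenth + eighth) = 3; quarter note = 4; eighth tied to sixteenth (eighth + sixteenth) = 3; eighth = 2; quarter tied to eighth (quarter + eighth) = 6; quarter = 4; eighth note = 2; eighth tied to sixteenth (eighth + sixteenth) = 3.
Sum: 3 + 4 + 3 + 2 + 6 + 4 + 2 + 3 = 27.
27 ÷ 6 = 4.5 beats.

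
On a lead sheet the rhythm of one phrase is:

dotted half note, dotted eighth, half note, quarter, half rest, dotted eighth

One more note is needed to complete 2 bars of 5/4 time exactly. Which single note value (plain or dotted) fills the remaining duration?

2 bars of 5/4 = 40 sixteenth notes.
Working in sixteenth notes: dotted half note = 12; dotted eighth = 3; half note = 8; quarter = 4; half rest = 8; dotted eighth = 3.
Adding: 12 + 3 + 8 + 4 + 8 + 3 = 38.
Remaining: 40 − 38 = 2 sixteenth notes, which is a eighth note.

eighth note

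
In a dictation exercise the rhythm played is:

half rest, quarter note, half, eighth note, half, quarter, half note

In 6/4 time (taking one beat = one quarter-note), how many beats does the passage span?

10.5

One quarter-note beat = 2 eighth notes.
Working in eighth notes: half rest = 4; quarter note = 2; half = 4; eighth note = 1; half = 4; quarter = 2; half note = 4.
Adding: 4 + 2 + 4 + 1 + 4 + 2 + 4 = 21.
21 ÷ 2 = 10.5 beats.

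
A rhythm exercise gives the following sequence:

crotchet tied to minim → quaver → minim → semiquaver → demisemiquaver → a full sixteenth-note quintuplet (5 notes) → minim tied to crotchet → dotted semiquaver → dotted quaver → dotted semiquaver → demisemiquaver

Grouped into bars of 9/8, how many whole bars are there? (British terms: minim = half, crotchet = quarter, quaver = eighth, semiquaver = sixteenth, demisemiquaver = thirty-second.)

2

One bar of 9/8 = 36 thirty-second notes.
Each duration in thirty-second notes: crotchet tied to minim (crotchet + minim) = 24; quaver = 4; minim = 16; semiquaver = 2; demisemiquaver = 1; a full sixteenth-note quintuplet (5 notes) (five quintuplet sixteenths span one quarter) = 8; minim tied to crotchet (minim + crotchet) = 24; dotted semiquaver = 3; dotted quaver = 6; dotted semiquaver = 3; demisemiquaver = 1.
Adding: 24 + 4 + 16 + 2 + 1 + 8 + 24 + 3 + 6 + 3 + 1 = 92.
92 ÷ 36 = 2 complete bars with 20 left over.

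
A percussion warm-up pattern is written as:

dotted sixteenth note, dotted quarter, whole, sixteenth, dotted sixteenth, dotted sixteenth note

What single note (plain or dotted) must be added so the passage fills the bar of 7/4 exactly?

thirty-second note

The bar of 7/4 = 56 thirty-second notes.
In thirty-second notes: dotted sixteenth note = 3; dotted quarter = 12; whole = 32; sixteenth = 2; dotted sixteenth = 3; dotted sixteenth note = 3.
Altogether 3 + 12 + 32 + 2 + 3 + 3 = 55.
Remaining: 56 − 55 = 1 thirty-second note, which is a thirty-second note.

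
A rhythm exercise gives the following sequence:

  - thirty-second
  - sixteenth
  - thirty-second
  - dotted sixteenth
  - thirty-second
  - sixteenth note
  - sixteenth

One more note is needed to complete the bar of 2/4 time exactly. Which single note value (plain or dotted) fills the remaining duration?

The bar of 2/4 = 16 thirty-second notes.
Express everything in thirty-second notes: thirty-second = 1; sixteenth = 2; thirty-second = 1; dotted sixteenth = 3; thirty-second = 1; sixteenth note = 2; sixteenth = 2.
Adding: 1 + 2 + 1 + 3 + 1 + 2 + 2 = 12.
Remaining: 16 − 12 = 4 thirty-second notes, which is a eighth note.

eighth note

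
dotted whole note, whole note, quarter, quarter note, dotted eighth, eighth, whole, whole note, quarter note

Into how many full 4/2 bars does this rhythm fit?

2

One bar of 4/2 = 32 sixteenth notes.
Working in sixteenth notes: dotted whole note = 24; whole note = 16; quarter = 4; quarter note = 4; dotted eighth = 3; eighth = 2; whole = 16; whole note = 16; quarter note = 4.
Adding: 24 + 16 + 4 + 4 + 3 + 2 + 16 + 16 + 4 = 89.
89 ÷ 32 = 2 complete bars with 25 left over.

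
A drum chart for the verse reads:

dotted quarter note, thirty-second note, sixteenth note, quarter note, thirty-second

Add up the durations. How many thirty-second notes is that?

Working in thirty-second notes: dotted quarter note = 12; thirty-second note = 1; sixteenth note = 2; quarter note = 8; thirty-second = 1.
Altogether 12 + 1 + 2 + 8 + 1 = 24 thirty-second notes.

24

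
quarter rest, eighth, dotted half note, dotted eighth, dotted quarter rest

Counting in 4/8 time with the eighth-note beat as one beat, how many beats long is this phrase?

One eighth-note beat = 2 sixteenth notes.
Express everything in sixteenth notes: quarter rest = 4; eighth = 2; dotted half note = 12; dotted eighth = 3; dotted quarter rest = 6.
Adding: 4 + 2 + 12 + 3 + 6 = 27.
27 ÷ 2 = 13.5 beats.

13.5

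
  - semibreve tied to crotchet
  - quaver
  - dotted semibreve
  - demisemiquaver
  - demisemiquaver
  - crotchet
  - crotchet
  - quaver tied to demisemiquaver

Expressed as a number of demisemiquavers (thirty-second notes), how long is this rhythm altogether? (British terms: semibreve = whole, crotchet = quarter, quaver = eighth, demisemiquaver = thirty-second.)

Express everything in thirty-second notes: semibreve tied to crotchet (semibreve + crotchet) = 40; quaver = 4; dotted semibreve = 48; demisemiquaver = 1; demisemiquaver = 1; crotchet = 8; crotchet = 8; quaver tied to demisemiquaver (quaver + demisemiquaver) = 5.
Total: 40 + 4 + 48 + 1 + 1 + 8 + 8 + 5 = 115 thirty-second notes.

115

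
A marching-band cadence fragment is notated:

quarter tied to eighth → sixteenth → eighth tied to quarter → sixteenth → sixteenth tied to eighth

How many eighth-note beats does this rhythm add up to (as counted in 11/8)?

One eighth-note beat = 2 sixteenth notes.
Working in sixteenth notes: quarter tied to eighth (quarter + eighth) = 6; sixteenth = 1; eighth tied to quarter (eighth + quarter) = 6; sixteenth = 1; sixteenth tied to eighth (sixteenth + eighth) = 3.
Sum: 6 + 1 + 6 + 1 + 3 = 17.
17 ÷ 2 = 8.5 beats.

8.5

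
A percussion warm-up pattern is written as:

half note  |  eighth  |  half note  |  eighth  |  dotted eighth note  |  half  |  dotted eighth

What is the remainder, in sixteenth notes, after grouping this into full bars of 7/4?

6

One bar of 7/4 = 28 sixteenth notes.
Each duration in sixteenth notes: half note = 8; eighth = 2; half note = 8; eighth = 2; dotted eighth note = 3; half = 8; dotted eighth = 3.
Sum: 8 + 2 + 8 + 2 + 3 + 8 + 3 = 34.
34 ÷ 28 = 1 complete bar with 6 sixteenth notes remaining.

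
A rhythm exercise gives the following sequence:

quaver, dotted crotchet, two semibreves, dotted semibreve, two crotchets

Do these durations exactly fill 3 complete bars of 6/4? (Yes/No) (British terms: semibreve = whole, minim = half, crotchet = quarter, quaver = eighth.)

One bar of 6/4 = 12 eighth notes, so 3 bars = 36.
Each duration in eighth notes: quaver = 1; dotted crotchet = 3; semibreve = 8; semibreve = 8; dotted semibreve = 12; crotchet = 2; crotchet = 2.
Total: 1 + 3 + 8 + 8 + 12 + 2 + 2 = 36.
36 equals 36, so the answer is Yes.

Yes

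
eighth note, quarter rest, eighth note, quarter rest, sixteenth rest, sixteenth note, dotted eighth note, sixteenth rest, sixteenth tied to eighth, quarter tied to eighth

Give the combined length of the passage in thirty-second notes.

In thirty-second notes: eighth note = 4; quarter rest = 8; eighth note = 4; quarter rest = 8; sixteenth rest = 2; sixteenth note = 2; dotted eighth note = 6; sixteenth rest = 2; sixteenth tied to eighth (sixteenth + eighth) = 6; quarter tied to eighth (quarter + eighth) = 12.
Altogether 4 + 8 + 4 + 8 + 2 + 2 + 6 + 2 + 6 + 12 = 54 thirty-second notes.

54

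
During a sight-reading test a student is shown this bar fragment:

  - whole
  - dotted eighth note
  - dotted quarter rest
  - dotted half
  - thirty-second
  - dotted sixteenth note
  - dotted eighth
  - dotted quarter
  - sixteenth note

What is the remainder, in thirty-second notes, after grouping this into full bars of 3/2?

One bar of 3/2 = 48 thirty-second notes.
Each duration in thirty-second notes: whole = 32; dotted eighth note = 6; dotted quarter rest = 12; dotted half = 24; thirty-second = 1; dotted sixteenth note = 3; dotted eighth = 6; dotted quarter = 12; sixteenth note = 2.
Sum: 32 + 6 + 12 + 24 + 1 + 3 + 6 + 12 + 2 = 98.
98 ÷ 48 = 2 complete bars with 2 thirty-second notes remaining.

2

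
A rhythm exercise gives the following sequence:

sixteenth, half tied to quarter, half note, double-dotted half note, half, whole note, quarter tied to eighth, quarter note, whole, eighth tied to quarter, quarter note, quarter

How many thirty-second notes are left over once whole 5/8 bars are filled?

18

One bar of 5/8 = 10 sixteenth notes.
Express everything in sixteenth notes: sixteenth = 1; half tied to quarter (half + quarter) = 12; half note = 8; double-dotted half note = 14; half = 8; whole note = 16; quarter tied to eighth (quarter + eighth) = 6; quarter note = 4; whole = 16; eighth tied to quarter (eighth + quarter) = 6; quarter note = 4; quarter = 4.
Sum: 1 + 12 + 8 + 14 + 8 + 16 + 6 + 4 + 16 + 6 + 4 + 4 = 99.
99 ÷ 10 = 9 complete bars with 9 sixteenth notes remaining = 18 thirty-second notes.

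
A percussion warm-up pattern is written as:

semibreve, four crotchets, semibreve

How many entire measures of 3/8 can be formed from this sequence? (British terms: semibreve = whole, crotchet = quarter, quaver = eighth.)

8

One bar of 3/8 = 3 eighth notes.
In eighth notes: semibreve = 8; crotchet = 2; crotchet = 2; crotchet = 2; crotchet = 2; semibreve = 8.
Total: 8 + 2 + 2 + 2 + 2 + 8 = 24.
24 ÷ 3 = 8 complete bars with 0 left over.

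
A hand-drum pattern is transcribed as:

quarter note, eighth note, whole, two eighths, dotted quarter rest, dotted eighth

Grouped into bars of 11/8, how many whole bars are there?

1

One bar of 11/8 = 22 sixteenth notes.
In sixteenth notes: quarter note = 4; eighth note = 2; whole = 16; eighth = 2; eighth = 2; dotted quarter rest = 6; dotted eighth = 3.
Altogether 4 + 2 + 16 + 2 + 2 + 6 + 3 = 35.
35 ÷ 22 = 1 complete bar with 13 left over.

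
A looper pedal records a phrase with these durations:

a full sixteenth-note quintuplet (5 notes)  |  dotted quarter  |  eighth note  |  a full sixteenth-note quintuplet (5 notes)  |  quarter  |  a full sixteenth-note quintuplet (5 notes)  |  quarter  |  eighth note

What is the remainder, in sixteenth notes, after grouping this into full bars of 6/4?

6

One bar of 6/4 = 12 eighth notes.
In eighth notes: a full sixteenth-note quintuplet (5 notes) (five quintuplet sixteenths span one quarter) = 2; dotted quarter = 3; eighth note = 1; a full sixteenth-note quintuplet (5 notes) (five quintuplet sixteenths span one quarter) = 2; quarter = 2; a full sixteenth-note quintuplet (5 notes) (five quintuplet sixteenths span one quarter) = 2; quarter = 2; eighth note = 1.
Sum: 2 + 3 + 1 + 2 + 2 + 2 + 2 + 1 = 15.
15 ÷ 12 = 1 complete bar with 3 eighth notes remaining = 6 sixteenth notes.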